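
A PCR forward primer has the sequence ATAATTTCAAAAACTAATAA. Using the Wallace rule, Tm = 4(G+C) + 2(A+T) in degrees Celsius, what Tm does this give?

44°C

Scanning the sequence gives G=0, A=12, C=2, T=6.
A+T = 18, G+C = 2
Tm = 4·2 + 2·18 = 8 + 36 = 44°C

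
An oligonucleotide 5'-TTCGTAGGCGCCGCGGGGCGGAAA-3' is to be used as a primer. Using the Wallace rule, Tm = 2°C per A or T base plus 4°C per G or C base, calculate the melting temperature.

T=3, A=4, G=11, C=6
AT pairs contribute 7, GC pairs contribute 17.
Tm = 2×7 + 4×17 = 82°C

82°C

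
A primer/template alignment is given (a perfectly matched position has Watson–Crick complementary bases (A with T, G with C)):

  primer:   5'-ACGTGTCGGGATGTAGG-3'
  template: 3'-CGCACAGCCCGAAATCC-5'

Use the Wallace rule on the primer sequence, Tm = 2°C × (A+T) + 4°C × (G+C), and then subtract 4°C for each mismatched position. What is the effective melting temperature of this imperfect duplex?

42°C

Primer base counts: A=3, T=4, G=8, C=2 → A+T=7, G+C=10
Perfect-match Tm = 2(7) + 4(10) = 14 + 40 = 54°C
Mismatches (positions where the bases are not complementary): 3 (at positions 1, 11, 13)
Effective Tm = 54 − 3×4 = 54 − 12 = 42°C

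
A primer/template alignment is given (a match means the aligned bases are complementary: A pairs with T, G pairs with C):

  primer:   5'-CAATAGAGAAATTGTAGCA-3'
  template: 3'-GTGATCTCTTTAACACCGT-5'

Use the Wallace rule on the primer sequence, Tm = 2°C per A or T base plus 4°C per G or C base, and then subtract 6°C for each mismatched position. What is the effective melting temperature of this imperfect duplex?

38°C

Primer base counts: A=9, T=4, G=4, C=2 → A+T=13, G+C=6
Perfect-match Tm = 2(13) + 4(6) = 26 + 24 = 50°C
Mismatches (positions where the bases are not complementary): 2 (at positions 3, 16)
Effective Tm = 50 − 2×6 = 50 − 12 = 38°C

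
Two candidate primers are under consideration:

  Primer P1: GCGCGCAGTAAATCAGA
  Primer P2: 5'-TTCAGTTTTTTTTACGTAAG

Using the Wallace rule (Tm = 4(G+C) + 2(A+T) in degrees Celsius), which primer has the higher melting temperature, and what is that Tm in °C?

Primer P1: A+T=8, G+C=9 → Tm = 2(8)+4(9) = 52°C
Primer P2: A+T=15, G+C=5 → Tm = 2(15)+4(5) = 50°C
52°C vs 50°C → primer P1 is higher.

Primer P1, 52°C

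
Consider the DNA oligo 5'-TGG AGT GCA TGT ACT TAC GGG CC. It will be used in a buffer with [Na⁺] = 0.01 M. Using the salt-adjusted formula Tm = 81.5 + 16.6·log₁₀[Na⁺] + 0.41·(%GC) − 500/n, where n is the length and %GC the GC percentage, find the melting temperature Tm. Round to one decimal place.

Length n = 23. T=6, G=8, A=4, C=5
G+C = 13, so %GC = 13/23 × 100 = 56.522%
Salt term: 16.6 × (-2) = -33.2
GC term: 0.41 × 56.522 = 23.174; length term: −500/23 = −21.739
Tm = 81.5 + (-33.2) + 23.174 − 21.739 = 49.735 → 49.7°C

49.7°C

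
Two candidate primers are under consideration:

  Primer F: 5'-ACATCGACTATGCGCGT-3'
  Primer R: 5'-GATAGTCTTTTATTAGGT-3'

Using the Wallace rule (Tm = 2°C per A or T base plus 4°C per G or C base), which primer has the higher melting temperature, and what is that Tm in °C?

Primer F: A+T=8, G+C=9 → Tm = 2(8)+4(9) = 52°C
Primer R: A+T=13, G+C=5 → Tm = 2(13)+4(5) = 46°C
52°C vs 46°C → primer F is higher.

Primer F, 52°C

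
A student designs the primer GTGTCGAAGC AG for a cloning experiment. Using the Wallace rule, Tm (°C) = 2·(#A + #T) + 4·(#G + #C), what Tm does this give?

38°C

Counting bases: T=2, A=3, G=5, C=2
AT pairs contribute 5, GC pairs contribute 7.
Tm = 4·7 + 2·5 = 28 + 10 = 38°C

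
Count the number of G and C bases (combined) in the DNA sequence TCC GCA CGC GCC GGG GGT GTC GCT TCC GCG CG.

26

C=13, A=1, G=13, T=5
Total G or C: 13 + 13 = 26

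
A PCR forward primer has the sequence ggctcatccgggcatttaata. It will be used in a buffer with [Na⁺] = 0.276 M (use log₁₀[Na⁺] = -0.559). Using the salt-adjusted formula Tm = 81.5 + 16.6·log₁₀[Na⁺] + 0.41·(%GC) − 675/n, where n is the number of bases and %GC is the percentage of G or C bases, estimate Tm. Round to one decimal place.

Length n = 21. Base counts: A=5, T=6, G=5, C=5
G+C = 10, so %GC = 10/21 × 100 = 47.619%
Salt term: 16.6 × (-0.559) = -9.279
GC term: 0.41 × 47.619 = 19.524; length term: −675/21 = −32.143
Tm = 81.5 + (-9.279) + 19.524 − 32.143 = 59.602 → 59.6°C

59.6°C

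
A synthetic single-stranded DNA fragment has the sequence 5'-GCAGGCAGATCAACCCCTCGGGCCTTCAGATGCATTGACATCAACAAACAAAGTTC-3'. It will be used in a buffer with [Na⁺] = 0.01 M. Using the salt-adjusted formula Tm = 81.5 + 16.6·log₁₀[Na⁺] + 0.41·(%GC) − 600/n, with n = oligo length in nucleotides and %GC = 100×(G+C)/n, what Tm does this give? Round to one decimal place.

Length n = 56. Counting bases: A=18, T=10, G=11, C=17
G+C = 28, so %GC = 28/56 × 100 = 50%
Salt term: 16.6 × (-2) = -33.2
GC term: 0.41 × 50 = 20.5; length term: −600/56 = −10.714
Tm = 81.5 + (-33.2) + 20.5 − 10.714 = 58.086 → 58.1°C

58.1°C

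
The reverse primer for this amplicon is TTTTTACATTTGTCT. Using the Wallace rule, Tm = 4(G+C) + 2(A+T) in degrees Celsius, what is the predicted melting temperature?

36°C

C=2, G=1, A=2, T=10
A+T = 12, G+C = 3
Tm = 2×12 + 4×3 = 36°C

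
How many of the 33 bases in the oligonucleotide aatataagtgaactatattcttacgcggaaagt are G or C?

10

G=6, C=4, T=10, A=13
G+C = 6 + 4 = 10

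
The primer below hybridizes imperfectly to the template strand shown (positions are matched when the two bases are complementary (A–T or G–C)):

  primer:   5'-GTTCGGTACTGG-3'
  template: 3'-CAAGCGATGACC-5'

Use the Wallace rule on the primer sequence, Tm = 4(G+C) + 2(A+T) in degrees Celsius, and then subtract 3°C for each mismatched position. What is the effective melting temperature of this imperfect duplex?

Primer base counts: A=1, T=4, G=5, C=2 → A+T=5, G+C=7
Perfect-match Tm = 2(5) + 4(7) = 10 + 28 = 38°C
Mismatches (positions where the bases are not complementary): 1 (at position 6)
Effective Tm = 38 − 1×3 = 38 − 3 = 35°C

35°C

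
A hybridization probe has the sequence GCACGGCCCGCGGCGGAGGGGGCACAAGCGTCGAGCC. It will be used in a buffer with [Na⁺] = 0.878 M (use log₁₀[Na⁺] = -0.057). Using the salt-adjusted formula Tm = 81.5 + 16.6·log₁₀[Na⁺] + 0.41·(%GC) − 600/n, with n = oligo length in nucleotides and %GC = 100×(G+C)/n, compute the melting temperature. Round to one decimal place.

Length n = 37. Counting bases: C=13, A=6, T=1, G=17
G+C = 30, so %GC = 30/37 × 100 = 81.081%
Salt term: 16.6 × (-0.057) = -0.946
GC term: 0.41 × 81.081 = 33.243; length term: −600/37 = −16.216
Tm = 81.5 + (-0.946) + 33.243 − 16.216 = 97.581 → 97.6°C

97.6°C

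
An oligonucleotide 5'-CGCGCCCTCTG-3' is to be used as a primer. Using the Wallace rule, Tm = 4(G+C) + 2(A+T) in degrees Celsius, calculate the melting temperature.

40°C

T=2, G=3, C=6, A=0
AT pairs contribute 2, GC pairs contribute 9.
Tm = 2×2 + 4×9 = 40°C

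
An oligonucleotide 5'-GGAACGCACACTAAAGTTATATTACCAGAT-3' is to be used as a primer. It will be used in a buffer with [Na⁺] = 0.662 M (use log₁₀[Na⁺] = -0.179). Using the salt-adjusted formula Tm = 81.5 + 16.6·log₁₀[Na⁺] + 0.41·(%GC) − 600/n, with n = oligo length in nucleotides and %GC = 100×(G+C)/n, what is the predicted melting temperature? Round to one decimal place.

73.6°C

Length n = 30. Base counts: G=5, T=7, C=6, A=12
G+C = 11, so %GC = 11/30 × 100 = 36.667%
Salt term: 16.6 × (-0.179) = -2.971
GC term: 0.41 × 36.667 = 15.033; length term: −600/30 = −20
Tm = 81.5 + (-2.971) + 15.033 − 20 = 73.562 → 73.6°C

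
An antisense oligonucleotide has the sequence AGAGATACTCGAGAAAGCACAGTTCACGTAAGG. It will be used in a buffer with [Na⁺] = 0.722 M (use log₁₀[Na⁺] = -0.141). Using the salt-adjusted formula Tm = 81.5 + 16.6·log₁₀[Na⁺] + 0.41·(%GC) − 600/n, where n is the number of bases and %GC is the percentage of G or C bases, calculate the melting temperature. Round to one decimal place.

79.6°C

Length n = 33. Counting bases: A=13, T=5, C=6, G=9
G+C = 15, so %GC = 15/33 × 100 = 45.455%
Salt term: 16.6 × (-0.141) = -2.341
GC term: 0.41 × 45.455 = 18.637; length term: −600/33 = −18.182
Tm = 81.5 + (-2.341) + 18.637 − 18.182 = 79.614 → 79.6°C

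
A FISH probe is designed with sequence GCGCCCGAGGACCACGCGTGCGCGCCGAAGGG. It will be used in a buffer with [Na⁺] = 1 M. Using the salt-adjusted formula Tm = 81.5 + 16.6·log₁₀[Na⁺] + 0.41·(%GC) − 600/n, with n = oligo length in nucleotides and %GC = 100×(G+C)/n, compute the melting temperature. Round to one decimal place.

96.1°C

Length n = 32. Counting bases: G=14, T=1, C=12, A=5
G+C = 26, so %GC = 26/32 × 100 = 81.25%
Salt term: 16.6 × (0) = 0
GC term: 0.41 × 81.25 = 33.312; length term: −600/32 = −18.75
Tm = 81.5 + (0) + 33.312 − 18.75 = 96.062 → 96.1°C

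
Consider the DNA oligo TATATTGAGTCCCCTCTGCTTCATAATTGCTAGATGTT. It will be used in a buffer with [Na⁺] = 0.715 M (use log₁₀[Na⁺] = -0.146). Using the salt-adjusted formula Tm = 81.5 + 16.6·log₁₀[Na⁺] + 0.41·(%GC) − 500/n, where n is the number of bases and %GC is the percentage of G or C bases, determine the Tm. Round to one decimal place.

81.0°C

Length n = 38. Scanning the sequence gives C=8, G=6, A=8, T=16.
G+C = 14, so %GC = 14/38 × 100 = 36.842%
Salt term: 16.6 × (-0.146) = -2.424
GC term: 0.41 × 36.842 = 15.105; length term: −500/38 = −13.158
Tm = 81.5 + (-2.424) + 15.105 − 13.158 = 81.023 → 81.0°C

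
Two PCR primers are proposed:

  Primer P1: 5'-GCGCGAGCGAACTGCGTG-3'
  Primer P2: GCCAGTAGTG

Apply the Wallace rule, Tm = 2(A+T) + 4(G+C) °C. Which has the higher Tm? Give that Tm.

Primer P1, 62°C

Primer P1: A+T=5, G+C=13 → Tm = 2(5)+4(13) = 62°C
Primer P2: A+T=4, G+C=6 → Tm = 2(4)+4(6) = 32°C
62°C vs 32°C → primer P1 is higher.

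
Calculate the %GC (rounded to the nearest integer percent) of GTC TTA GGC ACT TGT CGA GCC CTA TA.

50%

T=8, C=7, A=5, G=6
G+C = 6 + 7 = 13 out of 26 bases
%GC = 13/26 × 100 = 50% ≈ 50%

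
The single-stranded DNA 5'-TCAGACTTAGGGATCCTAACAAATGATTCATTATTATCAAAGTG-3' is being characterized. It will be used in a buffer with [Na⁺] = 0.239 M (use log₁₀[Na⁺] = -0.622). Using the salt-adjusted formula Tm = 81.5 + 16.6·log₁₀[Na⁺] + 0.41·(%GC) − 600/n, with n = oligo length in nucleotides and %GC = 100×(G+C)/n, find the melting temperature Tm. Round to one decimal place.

70.6°C

Length n = 44. Scanning the sequence gives C=7, A=16, T=14, G=7.
G+C = 14, so %GC = 14/44 × 100 = 31.818%
Salt term: 16.6 × (-0.622) = -10.325
GC term: 0.41 × 31.818 = 13.045; length term: −600/44 = −13.636
Tm = 81.5 + (-10.325) + 13.045 − 13.636 = 70.584 → 70.6°C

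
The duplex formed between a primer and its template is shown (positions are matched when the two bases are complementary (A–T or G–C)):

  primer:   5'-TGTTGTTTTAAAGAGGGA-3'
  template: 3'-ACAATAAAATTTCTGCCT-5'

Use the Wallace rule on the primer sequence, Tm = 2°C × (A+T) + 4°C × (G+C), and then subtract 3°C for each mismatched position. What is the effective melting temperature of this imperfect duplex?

Primer base counts: A=5, T=7, G=6, C=0 → A+T=12, G+C=6
Perfect-match Tm = 2(12) + 4(6) = 24 + 24 = 48°C
Mismatches (positions where the bases are not complementary): 2 (at positions 5, 15)
Effective Tm = 48 − 2×3 = 48 − 6 = 42°C

42°C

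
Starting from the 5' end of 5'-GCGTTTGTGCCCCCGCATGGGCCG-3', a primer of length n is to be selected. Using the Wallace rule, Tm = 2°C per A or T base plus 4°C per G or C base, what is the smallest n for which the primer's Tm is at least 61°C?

First 18 bases: GCGTTTGTGCCCCCGCAT → Tm = 60°C (< 61°C)
First 19 bases: GCGTTTGTGCCCCCGCATG → Tm = 64°C (≥ 61°C)
Each additional base adds 2°C (A/T) or 4°C (G/C), so Tm is non-decreasing in n; n = 19 is the first length to reach 61°C.

n = 19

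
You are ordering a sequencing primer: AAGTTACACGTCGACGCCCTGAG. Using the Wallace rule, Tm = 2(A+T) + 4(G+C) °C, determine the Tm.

72°C

T=4, G=6, A=6, C=7
A+T = 10, G+C = 13
Tm = 2(10) + 4(13) = 20 + 52 = 72°C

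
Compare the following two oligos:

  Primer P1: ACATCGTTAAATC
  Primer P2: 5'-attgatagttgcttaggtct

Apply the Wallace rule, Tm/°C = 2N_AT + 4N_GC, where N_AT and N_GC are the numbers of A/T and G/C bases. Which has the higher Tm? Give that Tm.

Primer P1: A+T=9, G+C=4 → Tm = 2(9)+4(4) = 34°C
Primer P2: A+T=13, G+C=7 → Tm = 2(13)+4(7) = 54°C
34°C vs 54°C → primer P2 is higher.

Primer P2, 54°C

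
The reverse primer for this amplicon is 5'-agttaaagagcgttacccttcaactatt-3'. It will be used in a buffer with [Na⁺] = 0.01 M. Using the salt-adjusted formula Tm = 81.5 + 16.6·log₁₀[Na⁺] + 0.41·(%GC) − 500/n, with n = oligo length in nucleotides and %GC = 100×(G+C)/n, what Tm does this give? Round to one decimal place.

45.1°C

Length n = 28. Scanning the sequence gives G=4, A=9, T=9, C=6.
G+C = 10, so %GC = 10/28 × 100 = 35.714%
Salt term: 16.6 × (-2) = -33.2
GC term: 0.41 × 35.714 = 14.643; length term: −500/28 = −17.857
Tm = 81.5 + (-33.2) + 14.643 − 17.857 = 45.086 → 45.1°C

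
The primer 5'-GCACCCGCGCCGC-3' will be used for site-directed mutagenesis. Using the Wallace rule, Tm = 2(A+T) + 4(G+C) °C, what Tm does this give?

50°C

Counting bases: C=8, A=1, T=0, G=4
A+T = 1, G+C = 12
Tm = 2×1 + 4×12 = 50°C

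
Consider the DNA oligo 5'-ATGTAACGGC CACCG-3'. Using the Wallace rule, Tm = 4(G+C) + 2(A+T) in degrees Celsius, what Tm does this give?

Scanning the sequence gives C=5, T=2, A=4, G=4.
A+T = 6, G+C = 9
Tm = 2×6 + 4×9 = 48°C

48°C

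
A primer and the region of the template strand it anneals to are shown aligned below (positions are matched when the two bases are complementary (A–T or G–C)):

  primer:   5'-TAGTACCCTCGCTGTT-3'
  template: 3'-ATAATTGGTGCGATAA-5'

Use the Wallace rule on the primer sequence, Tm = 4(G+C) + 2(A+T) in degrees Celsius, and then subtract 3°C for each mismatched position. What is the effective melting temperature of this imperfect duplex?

Primer base counts: A=2, T=6, G=3, C=5 → A+T=8, G+C=8
Perfect-match Tm = 2(8) + 4(8) = 16 + 32 = 48°C
Mismatches (positions where the bases are not complementary): 4 (at positions 3, 6, 9, 14)
Effective Tm = 48 − 4×3 = 48 − 12 = 36°C

36°C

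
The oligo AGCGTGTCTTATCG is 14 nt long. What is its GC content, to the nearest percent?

A=2, C=3, T=5, G=4
G+C = 4 + 3 = 7 out of 14 bases
%GC = 7/14 × 100 = 50% ≈ 50%

50%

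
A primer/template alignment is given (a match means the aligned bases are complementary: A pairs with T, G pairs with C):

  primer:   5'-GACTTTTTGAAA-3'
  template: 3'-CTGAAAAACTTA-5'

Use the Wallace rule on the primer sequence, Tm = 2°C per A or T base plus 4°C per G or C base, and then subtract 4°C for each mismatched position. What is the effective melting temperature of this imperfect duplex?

26°C

Primer base counts: A=4, T=5, G=2, C=1 → A+T=9, G+C=3
Perfect-match Tm = 2(9) + 4(3) = 18 + 12 = 30°C
Mismatches (positions where the bases are not complementary): 1 (at position 12)
Effective Tm = 30 − 1×4 = 30 − 4 = 26°C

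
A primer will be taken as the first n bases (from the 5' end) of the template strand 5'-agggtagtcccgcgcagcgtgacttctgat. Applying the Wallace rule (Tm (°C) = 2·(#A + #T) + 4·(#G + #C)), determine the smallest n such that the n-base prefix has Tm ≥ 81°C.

First 24 bases: AGGGTAGTCCCGCGCAGCGTGACT → Tm = 80°C (< 81°C)
First 25 bases: AGGGTAGTCCCGCGCAGCGTGACTT → Tm = 82°C (≥ 81°C)
Since every base adds ≥2°C, Tm only increases with n, so the threshold is first crossed at n = 25.

n = 25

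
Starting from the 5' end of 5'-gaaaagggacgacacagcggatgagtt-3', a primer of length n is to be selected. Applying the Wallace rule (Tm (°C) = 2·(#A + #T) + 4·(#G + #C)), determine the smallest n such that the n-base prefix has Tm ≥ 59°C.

First 18 bases: GAAAAGGGACGACACAGC → Tm = 56°C (< 59°C)
First 19 bases: GAAAAGGGACGACACAGCG → Tm = 60°C (≥ 59°C)
Since every base adds ≥2°C, Tm only increases with n, so the threshold is first crossed at n = 19.

n = 19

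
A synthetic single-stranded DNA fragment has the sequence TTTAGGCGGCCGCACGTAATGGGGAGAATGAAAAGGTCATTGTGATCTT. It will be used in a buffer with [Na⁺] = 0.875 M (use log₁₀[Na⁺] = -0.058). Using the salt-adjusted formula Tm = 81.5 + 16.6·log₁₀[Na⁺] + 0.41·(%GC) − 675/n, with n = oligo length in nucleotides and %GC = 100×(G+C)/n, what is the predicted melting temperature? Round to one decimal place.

86.0°C

Length n = 49. Base counts: A=13, T=13, C=7, G=16
G+C = 23, so %GC = 23/49 × 100 = 46.939%
Salt term: 16.6 × (-0.058) = -0.963
GC term: 0.41 × 46.939 = 19.245; length term: −675/49 = −13.776
Tm = 81.5 + (-0.963) + 19.245 − 13.776 = 86.006 → 86.0°C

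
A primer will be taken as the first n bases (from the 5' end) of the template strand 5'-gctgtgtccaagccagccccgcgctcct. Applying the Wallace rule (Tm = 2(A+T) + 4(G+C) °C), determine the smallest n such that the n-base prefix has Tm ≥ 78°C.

First 22 bases: GCTGTGTCCAAGCCAGCCCCGC → Tm = 76°C (< 78°C)
First 23 bases: GCTGTGTCCAAGCCAGCCCCGCG → Tm = 80°C (≥ 78°C)
Since every base adds ≥2°C, Tm only increases with n, so the threshold is first crossed at n = 23.

n = 23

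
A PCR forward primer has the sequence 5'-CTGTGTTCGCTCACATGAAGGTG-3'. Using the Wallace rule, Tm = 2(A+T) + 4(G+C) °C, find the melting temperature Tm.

70°C

Base counts: G=7, A=4, C=5, T=7
A+T = 11, G+C = 12
Tm = 4·12 + 2·11 = 48 + 22 = 70°C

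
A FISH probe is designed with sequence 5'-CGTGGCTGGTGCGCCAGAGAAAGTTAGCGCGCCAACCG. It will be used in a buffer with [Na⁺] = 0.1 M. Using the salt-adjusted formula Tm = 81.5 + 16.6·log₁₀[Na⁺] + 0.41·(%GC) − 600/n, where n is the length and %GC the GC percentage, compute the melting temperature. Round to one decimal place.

76.1°C

Length n = 38. Scanning the sequence gives C=11, G=14, T=5, A=8.
G+C = 25, so %GC = 25/38 × 100 = 65.789%
Salt term: 16.6 × (-1) = -16.6
GC term: 0.41 × 65.789 = 26.973; length term: −600/38 = −15.789
Tm = 81.5 + (-16.6) + 26.973 − 15.789 = 76.084 → 76.1°C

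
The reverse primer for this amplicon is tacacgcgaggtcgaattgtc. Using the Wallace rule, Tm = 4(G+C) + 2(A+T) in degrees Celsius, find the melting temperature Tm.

Counting bases: A=5, T=5, G=6, C=5
So N_AT = 10 and N_GC = 11.
Tm = 2×10 + 4×11 = 64°C

64°C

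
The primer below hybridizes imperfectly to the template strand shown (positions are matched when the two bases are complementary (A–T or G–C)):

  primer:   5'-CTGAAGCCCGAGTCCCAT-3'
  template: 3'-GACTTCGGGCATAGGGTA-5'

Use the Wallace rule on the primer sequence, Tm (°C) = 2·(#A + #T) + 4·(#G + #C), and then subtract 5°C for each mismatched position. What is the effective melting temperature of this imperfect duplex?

Primer base counts: A=4, T=3, G=4, C=7 → A+T=7, G+C=11
Perfect-match Tm = 2(7) + 4(11) = 14 + 44 = 58°C
Mismatches (positions where the bases are not complementary): 2 (at positions 11, 12)
Effective Tm = 58 − 2×5 = 58 − 10 = 48°C

48°C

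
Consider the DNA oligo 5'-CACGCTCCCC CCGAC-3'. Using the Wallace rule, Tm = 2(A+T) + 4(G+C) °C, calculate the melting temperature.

Base counts: A=2, C=10, T=1, G=2
A+T = 3, G+C = 12
Tm = 2×3 + 4×12 = 54°C

54°C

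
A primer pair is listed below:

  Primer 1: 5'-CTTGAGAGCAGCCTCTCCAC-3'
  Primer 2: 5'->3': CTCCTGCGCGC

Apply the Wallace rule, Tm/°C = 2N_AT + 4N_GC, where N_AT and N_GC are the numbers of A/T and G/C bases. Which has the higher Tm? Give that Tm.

Primer 1, 64°C

Primer 1: A+T=8, G+C=12 → Tm = 2(8)+4(12) = 64°C
Primer 2: A+T=2, G+C=9 → Tm = 2(2)+4(9) = 40°C
64°C vs 40°C → primer 1 is higher.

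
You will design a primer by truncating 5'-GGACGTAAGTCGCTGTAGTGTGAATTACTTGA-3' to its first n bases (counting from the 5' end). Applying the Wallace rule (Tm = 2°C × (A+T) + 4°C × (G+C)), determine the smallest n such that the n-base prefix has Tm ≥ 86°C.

n = 30

First 29 bases: GGACGTAAGTCGCTGTAGTGTGAATTACT → Tm = 84°C (< 86°C)
First 30 bases: GGACGTAAGTCGCTGTAGTGTGAATTACTT → Tm = 86°C (≥ 86°C)
Since every base adds ≥2°C, Tm only increases with n, so the threshold is first crossed at n = 30.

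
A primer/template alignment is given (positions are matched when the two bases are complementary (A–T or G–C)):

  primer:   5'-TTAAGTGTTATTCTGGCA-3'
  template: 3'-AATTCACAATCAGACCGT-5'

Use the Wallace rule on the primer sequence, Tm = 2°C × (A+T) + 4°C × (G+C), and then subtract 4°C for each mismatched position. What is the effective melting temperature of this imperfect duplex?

Primer base counts: A=4, T=8, G=4, C=2 → A+T=12, G+C=6
Perfect-match Tm = 2(12) + 4(6) = 24 + 24 = 48°C
Mismatches (positions where the bases are not complementary): 1 (at position 11)
Effective Tm = 48 − 1×4 = 48 − 4 = 44°C

44°C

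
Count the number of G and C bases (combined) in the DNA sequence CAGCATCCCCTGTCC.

Counting bases: G=2, A=2, T=3, C=8
Total G or C: 2 + 8 = 10

10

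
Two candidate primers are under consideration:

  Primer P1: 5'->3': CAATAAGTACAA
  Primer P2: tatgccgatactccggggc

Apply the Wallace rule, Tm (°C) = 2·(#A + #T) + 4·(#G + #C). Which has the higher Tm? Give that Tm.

Primer P2, 62°C

Primer P1: A+T=9, G+C=3 → Tm = 2(9)+4(3) = 30°C
Primer P2: A+T=7, G+C=12 → Tm = 2(7)+4(12) = 62°C
30°C vs 62°C → primer P2 is higher.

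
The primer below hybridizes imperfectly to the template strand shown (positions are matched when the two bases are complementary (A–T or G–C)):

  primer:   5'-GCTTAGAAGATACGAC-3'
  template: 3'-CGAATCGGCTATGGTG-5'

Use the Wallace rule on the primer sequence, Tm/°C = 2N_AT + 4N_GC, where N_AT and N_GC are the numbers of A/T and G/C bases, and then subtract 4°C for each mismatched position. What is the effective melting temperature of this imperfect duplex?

Primer base counts: A=6, T=3, G=4, C=3 → A+T=9, G+C=7
Perfect-match Tm = 2(9) + 4(7) = 18 + 28 = 46°C
Mismatches (positions where the bases are not complementary): 3 (at positions 7, 8, 14)
Effective Tm = 46 − 3×4 = 46 − 12 = 34°C

34°C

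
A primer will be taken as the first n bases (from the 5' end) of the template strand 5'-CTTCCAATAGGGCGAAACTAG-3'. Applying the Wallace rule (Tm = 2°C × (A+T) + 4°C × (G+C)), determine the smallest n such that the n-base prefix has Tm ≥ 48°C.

n = 16

First 15 bases: CTTCCAATAGGGCGA → Tm = 46°C (< 48°C)
First 16 bases: CTTCCAATAGGGCGAA → Tm = 48°C (≥ 48°C)
Since every base adds ≥2°C, Tm only increases with n, so the threshold is first crossed at n = 16.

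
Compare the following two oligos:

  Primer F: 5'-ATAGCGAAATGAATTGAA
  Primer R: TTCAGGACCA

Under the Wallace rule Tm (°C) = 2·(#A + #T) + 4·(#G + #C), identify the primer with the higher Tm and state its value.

Primer F, 46°C

Primer F: A+T=13, G+C=5 → Tm = 2(13)+4(5) = 46°C
Primer R: A+T=5, G+C=5 → Tm = 2(5)+4(5) = 30°C
46°C vs 30°C → primer F is higher.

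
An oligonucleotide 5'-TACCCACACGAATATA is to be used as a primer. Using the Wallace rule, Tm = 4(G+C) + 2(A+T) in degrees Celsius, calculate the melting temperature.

T=3, A=7, C=5, G=1
So N_AT = 10 and N_GC = 6.
Tm = 2×10 + 4×6 = 44°C

44°C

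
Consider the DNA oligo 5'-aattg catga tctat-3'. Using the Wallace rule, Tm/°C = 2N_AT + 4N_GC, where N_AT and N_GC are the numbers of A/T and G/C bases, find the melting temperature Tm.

Scanning the sequence gives C=2, A=5, G=2, T=6.
So N_AT = 11 and N_GC = 4.
Tm = 2×11 + 4×4 = 38°C

38°C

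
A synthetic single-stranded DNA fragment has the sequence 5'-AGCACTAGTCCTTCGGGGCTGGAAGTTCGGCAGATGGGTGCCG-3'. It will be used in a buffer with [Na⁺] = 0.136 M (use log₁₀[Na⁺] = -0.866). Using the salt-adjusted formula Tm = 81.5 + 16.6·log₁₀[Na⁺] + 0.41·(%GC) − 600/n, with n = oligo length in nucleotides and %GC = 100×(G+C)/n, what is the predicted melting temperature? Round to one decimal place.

Length n = 43. A=7, T=9, C=10, G=17
G+C = 27, so %GC = 27/43 × 100 = 62.791%
Salt term: 16.6 × (-0.866) = -14.376
GC term: 0.41 × 62.791 = 25.744; length term: −600/43 = −13.953
Tm = 81.5 + (-14.376) + 25.744 − 13.953 = 78.915 → 78.9°C

78.9°C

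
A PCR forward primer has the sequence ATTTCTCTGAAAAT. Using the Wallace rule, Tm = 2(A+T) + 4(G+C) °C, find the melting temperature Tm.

34°C

Counting bases: T=6, A=5, G=1, C=2
So N_AT = 11 and N_GC = 3.
Tm = 2(11) + 4(3) = 22 + 12 = 34°C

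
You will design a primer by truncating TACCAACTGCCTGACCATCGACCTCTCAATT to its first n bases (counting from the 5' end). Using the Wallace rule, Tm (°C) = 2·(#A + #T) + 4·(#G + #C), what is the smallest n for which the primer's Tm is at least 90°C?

n = 30

First 29 bases: TACCAACTGCCTGACCATCGACCTCTCAA → Tm = 88°C (< 90°C)
First 30 bases: TACCAACTGCCTGACCATCGACCTCTCAAT → Tm = 90°C (≥ 90°C)
Since every base adds ≥2°C, Tm only increases with n, so the threshold is first crossed at n = 30.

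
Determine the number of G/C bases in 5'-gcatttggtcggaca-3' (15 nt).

8

A=3, C=3, G=5, T=4
Total G or C: 5 + 3 = 8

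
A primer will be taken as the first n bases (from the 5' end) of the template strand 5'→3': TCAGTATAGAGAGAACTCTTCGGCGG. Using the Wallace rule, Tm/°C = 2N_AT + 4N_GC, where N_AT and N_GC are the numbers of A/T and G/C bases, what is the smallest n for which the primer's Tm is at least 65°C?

n = 23

First 22 bases: TCAGTATAGAGAGAACTCTTCG → Tm = 62°C (< 65°C)
First 23 bases: TCAGTATAGAGAGAACTCTTCGG → Tm = 66°C (≥ 65°C)
Each additional base adds 2°C (A/T) or 4°C (G/C), so Tm is non-decreasing in n; n = 23 is the first length to reach 65°C.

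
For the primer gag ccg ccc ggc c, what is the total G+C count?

Base counts: T=0, G=5, C=7, A=1
Total G or C: 5 + 7 = 12

12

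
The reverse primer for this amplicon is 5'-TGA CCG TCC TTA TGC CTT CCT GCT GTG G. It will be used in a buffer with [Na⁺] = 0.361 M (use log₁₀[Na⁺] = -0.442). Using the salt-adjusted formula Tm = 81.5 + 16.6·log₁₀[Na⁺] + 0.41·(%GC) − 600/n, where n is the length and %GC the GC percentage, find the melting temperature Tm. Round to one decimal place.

Length n = 28. Counting bases: A=2, T=10, C=9, G=7
G+C = 16, so %GC = 16/28 × 100 = 57.143%
Salt term: 16.6 × (-0.442) = -7.337
GC term: 0.41 × 57.143 = 23.429; length term: −600/28 = −21.429
Tm = 81.5 + (-7.337) + 23.429 − 21.429 = 76.163 → 76.2°C

76.2°C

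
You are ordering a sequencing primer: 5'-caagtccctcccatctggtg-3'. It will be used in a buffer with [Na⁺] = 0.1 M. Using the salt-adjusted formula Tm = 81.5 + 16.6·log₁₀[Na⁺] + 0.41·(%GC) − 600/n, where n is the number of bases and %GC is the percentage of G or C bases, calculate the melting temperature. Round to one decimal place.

59.5°C

Length n = 20. Scanning the sequence gives C=8, A=3, G=4, T=5.
G+C = 12, so %GC = 12/20 × 100 = 60%
Salt term: 16.6 × (-1) = -16.6
GC term: 0.41 × 60 = 24.6; length term: −600/20 = −30
Tm = 81.5 + (-16.6) + 24.6 − 30 = 59.5 → 59.5°C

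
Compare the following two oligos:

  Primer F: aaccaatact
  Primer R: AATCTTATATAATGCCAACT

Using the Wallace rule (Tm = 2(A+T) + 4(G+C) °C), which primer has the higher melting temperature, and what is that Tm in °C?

Primer F: A+T=7, G+C=3 → Tm = 2(7)+4(3) = 26°C
Primer R: A+T=15, G+C=5 → Tm = 2(15)+4(5) = 50°C
26°C vs 50°C → primer R is higher.

Primer R, 50°C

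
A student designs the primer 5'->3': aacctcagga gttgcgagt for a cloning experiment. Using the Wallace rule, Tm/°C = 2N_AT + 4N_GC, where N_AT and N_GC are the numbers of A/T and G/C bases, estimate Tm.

58°C

Scanning the sequence gives G=6, C=4, T=4, A=5.
A+T = 9, G+C = 10
Tm = 2(9) + 4(10) = 18 + 40 = 58°C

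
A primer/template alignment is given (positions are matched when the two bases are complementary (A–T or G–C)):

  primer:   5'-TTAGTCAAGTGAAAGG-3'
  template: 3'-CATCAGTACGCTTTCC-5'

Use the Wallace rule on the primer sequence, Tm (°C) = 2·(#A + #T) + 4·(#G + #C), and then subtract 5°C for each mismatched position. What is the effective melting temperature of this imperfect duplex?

Primer base counts: A=6, T=4, G=5, C=1 → A+T=10, G+C=6
Perfect-match Tm = 2(10) + 4(6) = 20 + 24 = 44°C
Mismatches (positions where the bases are not complementary): 3 (at positions 1, 8, 10)
Effective Tm = 44 − 3×5 = 44 − 15 = 29°C

29°C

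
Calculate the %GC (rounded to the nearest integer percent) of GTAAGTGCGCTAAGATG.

47%

A=5, C=2, G=6, T=4
G+C = 6 + 2 = 8 out of 17 bases
%GC = 8/17 × 100 = 47.06% ≈ 47%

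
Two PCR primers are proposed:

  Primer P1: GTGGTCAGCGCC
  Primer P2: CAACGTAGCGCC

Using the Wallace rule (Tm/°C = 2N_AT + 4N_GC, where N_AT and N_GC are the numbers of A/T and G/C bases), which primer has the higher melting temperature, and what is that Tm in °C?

Primer P1, 42°C

Primer P1: A+T=3, G+C=9 → Tm = 2(3)+4(9) = 42°C
Primer P2: A+T=4, G+C=8 → Tm = 2(4)+4(8) = 40°C
42°C vs 40°C → primer P1 is higher.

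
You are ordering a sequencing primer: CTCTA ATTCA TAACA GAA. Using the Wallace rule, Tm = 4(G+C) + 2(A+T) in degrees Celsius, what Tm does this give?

T=5, A=8, C=4, G=1
AT pairs contribute 13, GC pairs contribute 5.
Tm = 4·5 + 2·13 = 20 + 26 = 46°C

46°C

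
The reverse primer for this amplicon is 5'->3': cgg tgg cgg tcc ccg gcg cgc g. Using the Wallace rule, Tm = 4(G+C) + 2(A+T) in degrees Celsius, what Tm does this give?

84°C

T=2, C=9, G=11, A=0
So N_AT = 2 and N_GC = 20.
Tm = 2(2) + 4(20) = 4 + 80 = 84°C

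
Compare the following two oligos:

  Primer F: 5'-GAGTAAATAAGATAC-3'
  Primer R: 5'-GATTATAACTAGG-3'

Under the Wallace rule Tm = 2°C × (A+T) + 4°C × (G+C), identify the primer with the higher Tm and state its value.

Primer F, 38°C

Primer F: A+T=11, G+C=4 → Tm = 2(11)+4(4) = 38°C
Primer R: A+T=9, G+C=4 → Tm = 2(9)+4(4) = 34°C
38°C vs 34°C → primer F is higher.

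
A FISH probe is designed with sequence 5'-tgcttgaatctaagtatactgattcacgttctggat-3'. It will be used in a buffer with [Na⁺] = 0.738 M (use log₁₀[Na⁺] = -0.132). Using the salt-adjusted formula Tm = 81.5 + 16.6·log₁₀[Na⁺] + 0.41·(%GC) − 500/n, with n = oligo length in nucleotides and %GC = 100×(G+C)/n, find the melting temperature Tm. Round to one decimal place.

Length n = 36. T=14, A=9, G=7, C=6
G+C = 13, so %GC = 13/36 × 100 = 36.111%
Salt term: 16.6 × (-0.132) = -2.191
GC term: 0.41 × 36.111 = 14.806; length term: −500/36 = −13.889
Tm = 81.5 + (-2.191) + 14.806 − 13.889 = 80.226 → 80.2°C

80.2°C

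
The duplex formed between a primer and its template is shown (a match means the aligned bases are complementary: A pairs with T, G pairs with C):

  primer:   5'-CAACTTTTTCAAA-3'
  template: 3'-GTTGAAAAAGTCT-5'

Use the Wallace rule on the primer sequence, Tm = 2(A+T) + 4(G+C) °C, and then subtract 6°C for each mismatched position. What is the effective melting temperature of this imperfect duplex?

Primer base counts: A=5, T=5, G=0, C=3 → A+T=10, G+C=3
Perfect-match Tm = 2(10) + 4(3) = 20 + 12 = 32°C
Mismatches (positions where the bases are not complementary): 1 (at position 12)
Effective Tm = 32 − 1×6 = 32 − 6 = 26°C

26°C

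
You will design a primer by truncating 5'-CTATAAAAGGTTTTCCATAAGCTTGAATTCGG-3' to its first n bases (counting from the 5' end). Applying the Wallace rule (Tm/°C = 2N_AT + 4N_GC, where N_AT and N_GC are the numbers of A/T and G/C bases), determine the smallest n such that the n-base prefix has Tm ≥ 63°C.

First 24 bases: CTATAAAAGGTTTTCCATAAGCTT → Tm = 62°C (< 63°C)
First 25 bases: CTATAAAAGGTTTTCCATAAGCTTG → Tm = 66°C (≥ 63°C)
Since every base adds ≥2°C, Tm only increases with n, so the threshold is first crossed at n = 25.

n = 25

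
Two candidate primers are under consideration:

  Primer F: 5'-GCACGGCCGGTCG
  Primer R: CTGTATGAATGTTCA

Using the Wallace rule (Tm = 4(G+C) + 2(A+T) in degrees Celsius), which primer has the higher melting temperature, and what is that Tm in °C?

Primer F, 48°C

Primer F: A+T=2, G+C=11 → Tm = 2(2)+4(11) = 48°C
Primer R: A+T=10, G+C=5 → Tm = 2(10)+4(5) = 40°C
48°C vs 40°C → primer F is higher.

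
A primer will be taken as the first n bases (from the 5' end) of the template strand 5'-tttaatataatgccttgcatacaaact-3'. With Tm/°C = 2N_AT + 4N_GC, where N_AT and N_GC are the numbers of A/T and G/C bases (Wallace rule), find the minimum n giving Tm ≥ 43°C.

First 17 bases: TTTAATATAATGCCTTG → Tm = 42°C (< 43°C)
First 18 bases: TTTAATATAATGCCTTGC → Tm = 46°C (≥ 43°C)
Each additional base adds 2°C (A/T) or 4°C (G/C), so Tm is non-decreasing in n; n = 18 is the first length to reach 43°C.

n = 18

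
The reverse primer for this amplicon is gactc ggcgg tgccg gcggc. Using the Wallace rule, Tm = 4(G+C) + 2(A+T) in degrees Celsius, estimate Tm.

Counting bases: T=2, A=1, C=7, G=10
A+T = 3, G+C = 17
Tm = 4·17 + 2·3 = 68 + 6 = 74°C

74°C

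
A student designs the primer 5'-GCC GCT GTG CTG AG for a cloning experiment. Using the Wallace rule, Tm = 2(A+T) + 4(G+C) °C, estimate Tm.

G=6, T=3, A=1, C=4
AT pairs contribute 4, GC pairs contribute 10.
Tm = 2×4 + 4×10 = 48°C

48°C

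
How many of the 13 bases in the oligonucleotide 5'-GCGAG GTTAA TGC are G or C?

7

Base counts: C=2, G=5, A=3, T=3
Total G or C: 5 + 2 = 7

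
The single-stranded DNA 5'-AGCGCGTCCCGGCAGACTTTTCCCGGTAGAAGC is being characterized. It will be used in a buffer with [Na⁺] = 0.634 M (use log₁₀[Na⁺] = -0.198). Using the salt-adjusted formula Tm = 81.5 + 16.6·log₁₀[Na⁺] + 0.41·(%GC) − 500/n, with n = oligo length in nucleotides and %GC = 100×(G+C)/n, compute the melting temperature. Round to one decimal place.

Length n = 33. C=11, T=6, A=6, G=10
G+C = 21, so %GC = 21/33 × 100 = 63.636%
Salt term: 16.6 × (-0.198) = -3.287
GC term: 0.41 × 63.636 = 26.091; length term: −500/33 = −15.152
Tm = 81.5 + (-3.287) + 26.091 − 15.152 = 89.152 → 89.2°C

89.2°C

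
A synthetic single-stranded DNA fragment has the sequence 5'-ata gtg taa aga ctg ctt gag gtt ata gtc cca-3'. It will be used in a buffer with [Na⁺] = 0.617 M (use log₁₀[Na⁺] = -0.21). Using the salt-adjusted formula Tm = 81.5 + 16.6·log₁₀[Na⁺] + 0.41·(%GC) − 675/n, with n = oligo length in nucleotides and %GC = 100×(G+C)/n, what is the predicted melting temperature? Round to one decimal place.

Length n = 33. G=8, T=10, C=5, A=10
G+C = 13, so %GC = 13/33 × 100 = 39.394%
Salt term: 16.6 × (-0.21) = -3.486
GC term: 0.41 × 39.394 = 16.152; length term: −675/33 = −20.455
Tm = 81.5 + (-3.486) + 16.152 − 20.455 = 73.711 → 73.7°C

73.7°C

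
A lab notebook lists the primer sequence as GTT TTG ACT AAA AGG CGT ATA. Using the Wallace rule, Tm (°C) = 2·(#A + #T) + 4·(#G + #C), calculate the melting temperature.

56°C

Base counts: T=7, G=5, C=2, A=7
A+T = 14, G+C = 7
Tm = 4·7 + 2·14 = 28 + 28 = 56°C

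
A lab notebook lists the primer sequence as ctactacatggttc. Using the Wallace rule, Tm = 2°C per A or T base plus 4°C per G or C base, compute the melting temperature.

40°C

Counting bases: T=5, G=2, A=3, C=4
AT pairs contribute 8, GC pairs contribute 6.
Tm = 2(8) + 4(6) = 16 + 24 = 40°C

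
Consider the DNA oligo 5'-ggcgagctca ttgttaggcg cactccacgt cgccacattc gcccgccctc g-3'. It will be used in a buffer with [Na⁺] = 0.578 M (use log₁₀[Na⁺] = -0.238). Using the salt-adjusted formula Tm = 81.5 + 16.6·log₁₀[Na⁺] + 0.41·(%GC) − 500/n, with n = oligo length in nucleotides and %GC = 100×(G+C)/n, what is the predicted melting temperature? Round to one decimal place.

95.1°C

Length n = 51. C=21, A=7, T=10, G=13
G+C = 34, so %GC = 34/51 × 100 = 66.667%
Salt term: 16.6 × (-0.238) = -3.951
GC term: 0.41 × 66.667 = 27.333; length term: −500/51 = −9.804
Tm = 81.5 + (-3.951) + 27.333 − 9.804 = 95.078 → 95.1°C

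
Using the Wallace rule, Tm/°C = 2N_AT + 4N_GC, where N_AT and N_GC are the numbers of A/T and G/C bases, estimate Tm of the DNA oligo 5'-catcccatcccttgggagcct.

68°C

A=3, C=9, T=5, G=4
So N_AT = 8 and N_GC = 13.
Tm = 4·13 + 2·8 = 52 + 16 = 68°C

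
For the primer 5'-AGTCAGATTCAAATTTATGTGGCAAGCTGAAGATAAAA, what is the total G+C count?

Scanning the sequence gives A=16, G=8, T=10, C=4.
G+C = 8 + 4 = 12

12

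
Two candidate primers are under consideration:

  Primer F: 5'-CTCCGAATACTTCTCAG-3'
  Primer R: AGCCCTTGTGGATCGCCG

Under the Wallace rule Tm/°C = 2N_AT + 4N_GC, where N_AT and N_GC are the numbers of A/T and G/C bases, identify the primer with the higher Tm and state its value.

Primer F: A+T=9, G+C=8 → Tm = 2(9)+4(8) = 50°C
Primer R: A+T=6, G+C=12 → Tm = 2(6)+4(12) = 60°C
50°C vs 60°C → primer R is higher.

Primer R, 60°C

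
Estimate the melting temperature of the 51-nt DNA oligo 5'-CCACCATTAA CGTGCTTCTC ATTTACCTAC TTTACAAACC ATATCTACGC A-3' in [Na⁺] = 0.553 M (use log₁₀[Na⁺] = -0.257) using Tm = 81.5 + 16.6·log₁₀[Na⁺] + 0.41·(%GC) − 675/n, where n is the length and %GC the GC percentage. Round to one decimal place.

Length n = 51. C=17, A=15, T=16, G=3
G+C = 20, so %GC = 20/51 × 100 = 39.216%
Salt term: 16.6 × (-0.257) = -4.266
GC term: 0.41 × 39.216 = 16.079; length term: −675/51 = −13.235
Tm = 81.5 + (-4.266) + 16.079 − 13.235 = 80.078 → 80.1°C

80.1°C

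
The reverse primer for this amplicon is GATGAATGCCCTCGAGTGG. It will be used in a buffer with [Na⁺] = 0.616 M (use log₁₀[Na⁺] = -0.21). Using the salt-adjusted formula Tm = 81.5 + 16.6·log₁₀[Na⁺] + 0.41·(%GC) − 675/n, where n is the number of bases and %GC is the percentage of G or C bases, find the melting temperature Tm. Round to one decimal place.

Length n = 19. Counting bases: A=4, C=4, T=4, G=7
G+C = 11, so %GC = 11/19 × 100 = 57.895%
Salt term: 16.6 × (-0.21) = -3.486
GC term: 0.41 × 57.895 = 23.737; length term: −675/19 = −35.526
Tm = 81.5 + (-3.486) + 23.737 − 35.526 = 66.225 → 66.2°C

66.2°C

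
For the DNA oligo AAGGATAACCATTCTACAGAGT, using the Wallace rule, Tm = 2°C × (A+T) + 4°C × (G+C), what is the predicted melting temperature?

60°C

Counting bases: C=4, G=4, A=9, T=5
So N_AT = 14 and N_GC = 8.
Tm = 2×14 + 4×8 = 60°C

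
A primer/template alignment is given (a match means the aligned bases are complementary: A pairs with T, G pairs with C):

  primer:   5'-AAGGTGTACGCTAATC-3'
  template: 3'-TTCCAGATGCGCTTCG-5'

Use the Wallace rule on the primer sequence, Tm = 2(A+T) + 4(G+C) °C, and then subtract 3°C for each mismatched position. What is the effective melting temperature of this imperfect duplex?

37°C

Primer base counts: A=5, T=4, G=4, C=3 → A+T=9, G+C=7
Perfect-match Tm = 2(9) + 4(7) = 18 + 28 = 46°C
Mismatches (positions where the bases are not complementary): 3 (at positions 6, 12, 15)
Effective Tm = 46 − 3×3 = 46 − 9 = 37°C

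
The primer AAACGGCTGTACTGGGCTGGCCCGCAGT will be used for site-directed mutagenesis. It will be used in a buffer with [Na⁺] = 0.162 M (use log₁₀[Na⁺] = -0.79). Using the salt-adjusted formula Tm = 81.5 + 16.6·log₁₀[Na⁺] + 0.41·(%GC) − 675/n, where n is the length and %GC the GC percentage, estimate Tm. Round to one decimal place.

Length n = 28. Counting bases: T=5, C=8, A=5, G=10
G+C = 18, so %GC = 18/28 × 100 = 64.286%
Salt term: 16.6 × (-0.79) = -13.114
GC term: 0.41 × 64.286 = 26.357; length term: −675/28 = −24.107
Tm = 81.5 + (-13.114) + 26.357 − 24.107 = 70.636 → 70.6°C

70.6°C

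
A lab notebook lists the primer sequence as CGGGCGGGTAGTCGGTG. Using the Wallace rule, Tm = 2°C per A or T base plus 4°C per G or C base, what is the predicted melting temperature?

60°C

T=3, A=1, G=10, C=3
So N_AT = 4 and N_GC = 13.
Tm = 2×4 + 4×13 = 60°C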